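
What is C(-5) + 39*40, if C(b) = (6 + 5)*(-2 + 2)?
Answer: 1560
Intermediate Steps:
C(b) = 0 (C(b) = 11*0 = 0)
C(-5) + 39*40 = 0 + 39*40 = 0 + 1560 = 1560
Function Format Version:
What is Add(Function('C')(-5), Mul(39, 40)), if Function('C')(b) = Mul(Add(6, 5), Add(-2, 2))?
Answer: 1560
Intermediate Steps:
Function('C')(b) = 0 (Function('C')(b) = Mul(11, 0) = 0)
Add(Function('C')(-5), Mul(39, 40)) = Add(0, Mul(39, 40)) = Add(0, 1560) = 1560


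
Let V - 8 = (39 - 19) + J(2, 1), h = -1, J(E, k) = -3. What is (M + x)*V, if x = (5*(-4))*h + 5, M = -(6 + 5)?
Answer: 350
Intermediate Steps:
M = -11 (M = -1*11 = -11)
V = 25 (V = 8 + ((39 - 19) - 3) = 8 + (20 - 3) = 8 + 17 = 25)
x = 25 (x = (5*(-4))*(-1) + 5 = -20*(-1) + 5 = 20 + 5 = 25)
(M + x)*V = (-11 + 25)*25 = 14*25 = 350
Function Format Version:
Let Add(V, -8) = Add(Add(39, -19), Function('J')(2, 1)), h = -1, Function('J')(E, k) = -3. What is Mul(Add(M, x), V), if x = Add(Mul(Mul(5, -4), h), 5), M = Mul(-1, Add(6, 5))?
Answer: 350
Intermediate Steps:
M = -11 (M = Mul(-1, 11) = -11)
V = 25 (V = Add(8, Add(Add(39, -19), -3)) = Add(8, Add(20, -3)) = Add(8, 17) = 25)
x = 25 (x = Add(Mul(Mul(5, -4), -1), 5) = Add(Mul(-20, -1), 5) = Add(20, 5) = 25)
Mul(Add(M, x), V) = Mul(Add(-11, 25), 25) = Mul(14, 25) = 350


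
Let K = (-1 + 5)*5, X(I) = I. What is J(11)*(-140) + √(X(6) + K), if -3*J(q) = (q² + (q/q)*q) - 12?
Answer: 5600 + √26 ≈ 5605.1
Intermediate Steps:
K = 20 (K = 4*5 = 20)
J(q) = 4 - q/3 - q²/3 (J(q) = -((q² + (q/q)*q) - 12)/3 = -((q² + 1*q) - 12)/3 = -((q² + q) - 12)/3 = -((q + q²) - 12)/3 = -(-12 + q + q²)/3 = 4 - q/3 - q²/3)
J(11)*(-140) + √(X(6) + K) = (4 - ⅓*11 - ⅓*11²)*(-140) + √(6 + 20) = (4 - 11/3 - ⅓*121)*(-140) + √26 = (4 - 11/3 - 121/3)*(-140) + √26 = -40*(-140) + √26 = 5600 + √26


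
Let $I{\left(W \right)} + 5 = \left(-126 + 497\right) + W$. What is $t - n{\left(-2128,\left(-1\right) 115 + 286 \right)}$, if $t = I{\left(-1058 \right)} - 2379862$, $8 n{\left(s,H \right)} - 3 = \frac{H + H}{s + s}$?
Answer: $- \frac{2132976711}{896} \approx -2.3806 \cdot 10^{6}$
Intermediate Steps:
$I{\left(W \right)} = 366 + W$ ($I{\left(W \right)} = -5 + \left(\left(-126 + 497\right) + W\right) = -5 + \left(371 + W\right) = 366 + W$)
$n{\left(s,H \right)} = \frac{3}{8} + \frac{H}{8 s}$ ($n{\left(s,H \right)} = \frac{3}{8} + \frac{\left(H + H\right) \frac{1}{s + s}}{8} = \frac{3}{8} + \frac{2 H \frac{1}{2 s}}{8} = \frac{3}{8} + \frac{H \frac{1}{s}}{8} = \frac{3}{8} + \frac{H}{8 s}$)
$t = -2380554$ ($t = \left(366 - 1058\right) - 2379862 = -692 - 2379862 = -2380554$)
$t - n{\left(-2128,\left(-1\right) 115 + 286 \right)} = -2380554 - \frac{\left(\left(-1\right) 115 + 286\right) + 3 \left(-2128\right)}{8 \left(-2128\right)} = -2380554 - \frac{1}{8} \left(- \frac{1}{2128}\right) \left(\left(-115 + 286\right) - 6384\right) = -2380554 - \frac{1}{8} \left(- \frac{1}{2128}\right) \left(171 - 6384\right) = -2380554 - \frac{1}{8} \left(- \frac{1}{2128}\right) \left(-6213\right) = -2380554 - \frac{327}{896} = - \frac{2132976711}{896}$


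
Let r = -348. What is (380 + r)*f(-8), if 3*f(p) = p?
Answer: -256/3 ≈ -85.333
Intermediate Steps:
f(p) = p/3
(380 + r)*f(-8) = (380 - 348)*((⅓)*(-8)) = 32*(-8/3) = -256/3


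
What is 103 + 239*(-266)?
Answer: -63471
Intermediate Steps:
103 + 239*(-266) = 103 - 63574 = -63471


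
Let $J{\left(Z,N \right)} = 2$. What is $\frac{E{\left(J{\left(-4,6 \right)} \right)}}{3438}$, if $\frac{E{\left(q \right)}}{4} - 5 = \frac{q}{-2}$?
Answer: $\frac{8}{1719} \approx 0.0046539$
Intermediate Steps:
$E{\left(q \right)} = 20 - 2 q$ ($E{\left(q \right)} = 20 + 4 \frac{q}{-2} = 20 + 4 q \left(- \frac{1}{2}\right) = 20 + 4 \left(- \frac{q}{2}\right) = 20 - 2 q$)
$\frac{E{\left(J{\left(-4,6 \right)} \right)}}{3438} = \frac{20 - 4}{3438} = \left(20 - 4\right) \frac{1}{3438} = 16 \cdot \frac{1}{3438} = \frac{8}{1719}$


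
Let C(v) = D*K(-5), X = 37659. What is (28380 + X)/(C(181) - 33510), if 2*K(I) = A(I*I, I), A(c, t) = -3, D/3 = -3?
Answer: -44026/22331 ≈ -1.9715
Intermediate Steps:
D = -9 (D = 3*(-3) = -9)
K(I) = -3/2 (K(I) = (½)*(-3) = -3/2)
C(v) = 27/2 (C(v) = -9*(-3/2) = 27/2)
(28380 + X)/(C(181) - 33510) = (28380 + 37659)/(27/2 - 33510) = 66039/(-66993/2) = 66039*(-2/66993) = -44026/22331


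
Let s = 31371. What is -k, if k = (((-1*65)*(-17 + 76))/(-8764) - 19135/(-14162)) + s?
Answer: -1946928884169/62057884 ≈ -31373.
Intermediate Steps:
k = 1946928884169/62057884 (k = (((-1*65)*(-17 + 76))/(-8764) - 19135/(-14162)) + 31371 = (-65*59*(-1/8764) - 19135*(-1/14162)) + 31371 = (-3835*(-1/8764) + 19135/14162) + 31371 = (3835/8764 + 19135/14162) + 31371 = 111005205/62057884 + 31371 = 1946928884169/62057884 ≈ 31373.)
-k = -1*1946928884169/62057884 = -1946928884169/62057884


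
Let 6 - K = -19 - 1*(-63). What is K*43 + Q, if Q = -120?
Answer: -1754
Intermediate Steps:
K = -38 (K = 6 - (-19 - 1*(-63)) = 6 - (-19 + 63) = 6 - 1*44 = 6 - 44 = -38)
K*43 + Q = -38*43 - 120 = -1634 - 120 = -1754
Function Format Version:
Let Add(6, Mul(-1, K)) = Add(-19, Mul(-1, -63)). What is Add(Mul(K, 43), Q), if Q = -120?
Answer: -1754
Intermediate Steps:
K = -38 (K = Add(6, Mul(-1, Add(-19, Mul(-1, -63)))) = Add(6, Mul(-1, Add(-19, 63))) = Add(6, Mul(-1, 44)) = Add(6, -44) = -38)
Add(Mul(K, 43), Q) = Add(Mul(-38, 43), -120) = Add(-1634, -120) = -1754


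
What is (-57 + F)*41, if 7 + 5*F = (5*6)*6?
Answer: -4592/5 ≈ -918.40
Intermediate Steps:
F = 173/5 (F = -7/5 + ((5*6)*6)/5 = -7/5 + (30*6)/5 = -7/5 + (⅕)*180 = -7/5 + 36 = 173/5 ≈ 34.600)
(-57 + F)*41 = (-57 + 173/5)*41 = -112/5*41 = -4592/5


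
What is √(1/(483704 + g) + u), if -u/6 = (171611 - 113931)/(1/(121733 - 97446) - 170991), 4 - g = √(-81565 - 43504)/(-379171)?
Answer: √37079093*√((13764206513214136343 + 75046830*I*√125069)/(183408046068 + I*√125069))/37079093 ≈ 1.4227 - 1.401e-15*I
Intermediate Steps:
g = 4 + I*√125069/379171 (g = 4 - √(-81565 - 43504)/(-379171) = 4 - √(-125069)*(-1)/379171 = 4 - I*√125069*(-1)/379171 = 4 - (-1)*I*√125069/379171 = 4 + I*√125069/379171 ≈ 4.0 + 0.0009327*I)
u = 75046830/37079093 (u = -6*(171611 - 113931)/(1/(121733 - 97446) - 170991) = -346080/(1/24287 - 170991) = -346080/(-4152858416/24287) = -346080*(-24287)/4152858416 = -6*(-12507805/37079093) = 75046830/37079093 ≈ 2.0240)
√(1/(483704 + g) + u) = √(1/(483704 + (4 + I*√125069/379171)) + 75046830/37079093) = √(1/(483708 + I*√125069/379171) + 75046830/37079093) = √(75046830/37079093 + 1/(483708 + I*√125069/379171))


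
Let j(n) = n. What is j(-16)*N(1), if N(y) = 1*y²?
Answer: -16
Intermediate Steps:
N(y) = y²
j(-16)*N(1) = -16*1² = -16*1 = -16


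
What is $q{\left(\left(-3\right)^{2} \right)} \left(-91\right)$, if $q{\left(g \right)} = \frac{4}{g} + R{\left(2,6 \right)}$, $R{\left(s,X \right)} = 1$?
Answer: $- \frac{1183}{9} \approx -131.44$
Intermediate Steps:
$q{\left(g \right)} = 1 + \frac{4}{g}$ ($q{\left(g \right)} = \frac{4}{g} + 1 = 1 + \frac{4}{g}$)
$q{\left(\left(-3\right)^{2} \right)} \left(-91\right) = \frac{4 + \left(-3\right)^{2}}{\left(-3\right)^{2}} \left(-91\right) = \frac{4 + 9}{9} \left(-91\right) = \frac{1}{9} \cdot 13 \left(-91\right) = \frac{13}{9} \left(-91\right) = - \frac{1183}{9}$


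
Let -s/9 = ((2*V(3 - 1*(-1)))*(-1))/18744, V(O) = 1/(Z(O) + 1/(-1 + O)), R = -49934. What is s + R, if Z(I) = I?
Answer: -2027919599/40612 ≈ -49934.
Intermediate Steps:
V(O) = 1/(O + 1/(-1 + O))
s = 9/40612 (s = -9*(2*((-1 + (3 - 1*(-1)))/(1 + (3 - 1*(-1))² - (3 - 1*(-1)))))*(-1)/18744 = -9*(2*((-1 + (3 + 1))/(1 + (3 + 1)² - (3 + 1))))*(-1)/18744 = -9*(2*((-1 + 4)/(1 + 4² - 1*4)))*(-1)/18744 = -9*(2*(3/(1 + 16 - 4)))*(-1)/18744 = -9*(2*(3/13))*(-1)/18744 = -9*(6/13)*(-1)/18744 = -(-54)/(13*18744) = -9*(-1/40612) = 9/40612 ≈ 0.00022161)
s + R = 9/40612 - 49934 = -2027919599/40612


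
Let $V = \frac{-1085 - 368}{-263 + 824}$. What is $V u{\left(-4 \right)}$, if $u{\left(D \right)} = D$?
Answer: $\frac{5812}{561} \approx 10.36$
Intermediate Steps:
$V = - \frac{1453}{561} \approx -2.59$
$V u{\left(-4 \right)} = \left(- \frac{1453}{561}\right) \left(-4\right) = \frac{5812}{561}$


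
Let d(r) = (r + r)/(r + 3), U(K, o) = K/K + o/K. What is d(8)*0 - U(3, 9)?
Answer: -4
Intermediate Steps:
U(K, o) = 1 + o/K
d(r) = 2*r/(3 + r) (d(r) = (2*r)/(3 + r) = 2*r/(3 + r))
d(8)*0 - U(3, 9) = (2*8/(3 + 8))*0 - (3 + 9)/3 = (2*8/11)*0 - 12/3 = (2*8*(1/11))*0 - 1*4 = (16/11)*0 - 4 = 0 - 4 = -4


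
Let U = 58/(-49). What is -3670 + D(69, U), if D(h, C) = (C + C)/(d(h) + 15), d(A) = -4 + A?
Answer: -3596629/980 ≈ -3670.0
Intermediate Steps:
U = -58/49 (U = 58*(-1/49) = -58/49 ≈ -1.1837)
D(h, C) = 2*C/(11 + h) (D(h, C) = (C + C)/((-4 + h) + 15) = (2*C)/(11 + h) = 2*C/(11 + h))
-3670 + D(69, U) = -3670 + 2*(-58/49)/(11 + 69) = -3670 + 2*(-58/49)/80 = -3670 + 2*(-58/49)*(1/80) = -3670 - 29/980 = -3596629/980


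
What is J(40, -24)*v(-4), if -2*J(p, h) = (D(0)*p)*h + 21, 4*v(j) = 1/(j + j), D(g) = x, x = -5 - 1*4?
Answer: 8661/64 ≈ 135.33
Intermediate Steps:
x = -9 (x = -5 - 4 = -9)
D(g) = -9
v(j) = 1/(8*j) (v(j) = 1/(4*(j + j)) = 1/(4*((2*j))) = (1/(2*j))/4 = 1/(8*j))
J(p, h) = -21/2 + 9*h*p/2 (J(p, h) = -((-9*p)*h + 21)/2 = -(-9*h*p + 21)/2 = -(21 - 9*h*p)/2 = -21/2 + 9*h*p/2)
J(40, -24)*v(-4) = (-21/2 + (9/2)*(-24)*40)*((⅛)/(-4)) = (-21/2 - 4320)*((⅛)*(-¼)) = -8661/2*(-1/32) = 8661/64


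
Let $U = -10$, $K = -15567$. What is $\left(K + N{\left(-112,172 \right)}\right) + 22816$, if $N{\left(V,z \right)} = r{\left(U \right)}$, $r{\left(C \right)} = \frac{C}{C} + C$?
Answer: $7240$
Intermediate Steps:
$r{\left(C \right)} = 1 + C$
$N{\left(V,z \right)} = -9$ ($N{\left(V,z \right)} = 1 - 10 = -9$)
$\left(K + N{\left(-112,172 \right)}\right) + 22816 = \left(-15567 - 9\right) + 22816 = -15576 + 22816 = 7240$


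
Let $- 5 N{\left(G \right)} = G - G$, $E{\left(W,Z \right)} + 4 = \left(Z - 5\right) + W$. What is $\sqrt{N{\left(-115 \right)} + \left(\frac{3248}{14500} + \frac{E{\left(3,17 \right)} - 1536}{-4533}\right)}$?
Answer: $\frac{\sqrt{7197248085}}{113325} \approx 0.74861$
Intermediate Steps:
$E{\left(W,Z \right)} = -9 + W + Z$ ($E{\left(W,Z \right)} = -4 + \left(\left(Z - 5\right) + W\right) = -4 + \left(\left(-5 + Z\right) + W\right) = -4 + \left(-5 + W + Z\right) = -9 + W + Z$)
$N{\left(G \right)} = 0$ ($N{\left(G \right)} = - \frac{G - G}{5} = \left(- \frac{1}{5}\right) 0 = 0$)
$\sqrt{N{\left(-115 \right)} + \left(\frac{3248}{14500} + \frac{E{\left(3,17 \right)} - 1536}{-4533}\right)} = \sqrt{0 + \left(\frac{3248}{14500} + \frac{\left(-9 + 3 + 17\right) - 1536}{-4533}\right)} = \sqrt{0 + \left(3248 \cdot \frac{1}{14500} + \left(11 - 1536\right) \left(- \frac{1}{4533}\right)\right)} = \sqrt{0 + \left(\frac{28}{125} - - \frac{1525}{4533}\right)} = \sqrt{0 + \left(\frac{28}{125} + \frac{1525}{4533}\right)} = \sqrt{0 + \frac{317549}{566625}} = \sqrt{\frac{317549}{566625}} = \frac{\sqrt{7197248085}}{113325}$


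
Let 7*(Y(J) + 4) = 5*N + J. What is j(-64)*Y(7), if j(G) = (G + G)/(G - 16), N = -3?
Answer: -288/35 ≈ -8.2286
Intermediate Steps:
j(G) = 2*G/(-16 + G) (j(G) = (2*G)/(-16 + G) = 2*G/(-16 + G))
Y(J) = -43/7 + J/7 (Y(J) = -4 + (5*(-3) + J)/7 = -4 + (-15 + J)/7 = -4 + (-15/7 + J/7) = -43/7 + J/7)
j(-64)*Y(7) = (2*(-64)/(-16 - 64))*(-43/7 + (⅐)*7) = (2*(-64)/(-80))*(-43/7 + 1) = (2*(-64)*(-1/80))*(-36/7) = (8/5)*(-36/7) = -288/35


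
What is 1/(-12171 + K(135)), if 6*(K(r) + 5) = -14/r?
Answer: -405/4931287 ≈ -8.2129e-5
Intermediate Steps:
K(r) = -5 - 7/(3*r) (K(r) = -5 + (-14/r)/6 = -5 - 7/(3*r))
1/(-12171 + K(135)) = 1/(-12171 + (-5 - 7/3/135)) = 1/(-12171 + (-5 - 7/3*1/135)) = 1/(-12171 + (-5 - 7/405)) = 1/(-12171 - 2032/405) = 1/(-4931287/405) = -405/4931287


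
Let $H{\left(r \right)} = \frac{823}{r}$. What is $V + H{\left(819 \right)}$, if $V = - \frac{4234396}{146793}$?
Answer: $- \frac{1115719895}{40074489} \approx -27.841$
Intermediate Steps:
$V = - \frac{4234396}{146793}$ ($V = \left(-4234396\right) \frac{1}{146793} = - \frac{4234396}{146793} \approx -28.846$)
$V + H{\left(819 \right)} = - \frac{4234396}{146793} + \frac{823}{819} = - \frac{1115719895}{40074489}$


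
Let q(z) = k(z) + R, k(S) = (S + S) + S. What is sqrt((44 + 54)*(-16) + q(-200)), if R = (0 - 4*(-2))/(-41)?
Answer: 8*I*sqrt(56949)/41 ≈ 46.564*I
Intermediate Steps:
k(S) = 3*S (k(S) = 2*S + S = 3*S)
R = -8/41 (R = (0 + 8)*(-1/41) = 8*(-1/41) = -8/41 ≈ -0.19512)
q(z) = -8/41 + 3*z (q(z) = 3*z - 8/41 = -8/41 + 3*z)
sqrt((44 + 54)*(-16) + q(-200)) = sqrt((44 + 54)*(-16) + (-8/41 + 3*(-200))) = sqrt(98*(-16) + (-8/41 - 600)) = sqrt(-1568 - 24608/41) = sqrt(-88896/41) = 8*I*sqrt(56949)/41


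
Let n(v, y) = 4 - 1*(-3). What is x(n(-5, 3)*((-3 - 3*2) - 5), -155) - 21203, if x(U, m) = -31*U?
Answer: -18165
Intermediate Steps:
n(v, y) = 7 (n(v, y) = 4 + 3 = 7)
x(n(-5, 3)*((-3 - 3*2) - 5), -155) - 21203 = -217*((-3 - 3*2) - 5) - 21203 = -217*((-3 - 6) - 5) - 21203 = -217*(-9 - 5) - 21203 = -217*(-14) - 21203 = -31*(-98) - 21203 = 3038 - 21203 = -18165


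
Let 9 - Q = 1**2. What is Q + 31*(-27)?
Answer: -829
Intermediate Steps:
Q = 8 (Q = 9 - 1*1**2 = 9 - 1*1 = 9 - 1 = 8)
Q + 31*(-27) = 8 + 31*(-27) = 8 - 837 = -829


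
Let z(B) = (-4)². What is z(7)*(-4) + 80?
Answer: 16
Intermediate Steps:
z(B) = 16
z(7)*(-4) + 80 = 16*(-4) + 80 = -64 + 80 = 16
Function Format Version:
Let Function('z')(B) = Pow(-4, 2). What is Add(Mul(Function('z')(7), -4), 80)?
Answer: 16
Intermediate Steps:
Function('z')(B) = 16
Add(Mul(Function('z')(7), -4), 80) = Add(Mul(16, -4), 80) = Add(-64, 80) = 16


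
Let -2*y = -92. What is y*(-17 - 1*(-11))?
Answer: -276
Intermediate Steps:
y = 46 (y = -1/2*(-92) = 46)
y*(-17 - 1*(-11)) = 46*(-17 - 1*(-11)) = 46*(-17 + 11) = 46*(-6) = -276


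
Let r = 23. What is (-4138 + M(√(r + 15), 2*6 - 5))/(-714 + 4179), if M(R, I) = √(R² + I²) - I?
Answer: -829/693 + √87/3465 ≈ -1.1936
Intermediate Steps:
M(R, I) = √(I² + R²) - I
(-4138 + M(√(r + 15), 2*6 - 5))/(-714 + 4179) = (-4138 + (√((2*6 - 5)² + (√(23 + 15))²) - (2*6 - 5)))/(-714 + 4179) = (-4138 + (√((12 - 5)² + (√38)²) - (12 - 5)))/3465 = (-4138 + (√(7² + 38) - 1*7))*(1/3465) = (-4138 + (√(49 + 38) - 7))*(1/3465) = (-4138 + (√87 - 7))*(1/3465) = (-4138 + (-7 + √87))*(1/3465) = (-4145 + √87)*(1/3465) = -829/693 + √87/3465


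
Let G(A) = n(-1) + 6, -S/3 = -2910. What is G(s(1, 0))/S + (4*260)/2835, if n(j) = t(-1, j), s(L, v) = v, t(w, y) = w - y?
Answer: 101069/274995 ≈ 0.36753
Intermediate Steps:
S = 8730 (S = -3*(-2910) = 8730)
n(j) = -1 - j
G(A) = 6 (G(A) = (-1 - 1*(-1)) + 6 = (-1 + 1) + 6 = 0 + 6 = 6)
G(s(1, 0))/S + (4*260)/2835 = 6/8730 + (4*260)/2835 = 6*(1/8730) + 1040*(1/2835) = 1/1455 + 208/567 = 101069/274995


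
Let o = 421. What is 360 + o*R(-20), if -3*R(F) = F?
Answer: 9500/3 ≈ 3166.7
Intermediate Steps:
R(F) = -F/3
360 + o*R(-20) = 360 + 421*(-⅓*(-20)) = 360 + 421*(20/3) = 360 + 8420/3 = 9500/3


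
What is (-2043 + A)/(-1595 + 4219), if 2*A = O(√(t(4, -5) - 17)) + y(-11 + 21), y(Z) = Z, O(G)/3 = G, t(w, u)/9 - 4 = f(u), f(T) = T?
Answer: -1019/1312 + 3*I*√26/5248 ≈ -0.77668 + 0.0029148*I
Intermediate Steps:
t(w, u) = 36 + 9*u
O(G) = 3*G
A = 5 + 3*I*√26/2 (A = (3*√((36 + 9*(-5)) - 17) + (-11 + 21))/2 = (3*√((36 - 45) - 17) + 10)/2 = (3*√(-9 - 17) + 10)/2 = (3*√(-26) + 10)/2 = (3*(I*√26) + 10)/2 = (3*I*√26 + 10)/2 = (10 + 3*I*√26)/2 = 5 + 3*I*√26/2 ≈ 5.0 + 7.6485*I)
(-2043 + A)/(-1595 + 4219) = (-2043 + (5 + 3*I*√26/2))/(-1595 + 4219) = (-2038 + 3*I*√26/2)/2624 = (-2038 + 3*I*√26/2)*(1/2624) = -1019/1312 + 3*I*√26/5248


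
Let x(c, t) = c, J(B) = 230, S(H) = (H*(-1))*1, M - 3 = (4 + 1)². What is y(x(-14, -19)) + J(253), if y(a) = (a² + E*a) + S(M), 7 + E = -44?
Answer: 1112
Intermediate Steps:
E = -51 (E = -7 - 44 = -51)
M = 28 (M = 3 + (4 + 1)² = 3 + 5² = 3 + 25 = 28)
S(H) = -H (S(H) = -H*1 = -H)
y(a) = -28 + a² - 51*a (y(a) = (a² - 51*a) - 1*28 = (a² - 51*a) - 28 = -28 + a² - 51*a)
y(x(-14, -19)) + J(253) = (-28 + (-14)² - 51*(-14)) + 230 = (-28 + 196 + 714) + 230 = 882 + 230 = 1112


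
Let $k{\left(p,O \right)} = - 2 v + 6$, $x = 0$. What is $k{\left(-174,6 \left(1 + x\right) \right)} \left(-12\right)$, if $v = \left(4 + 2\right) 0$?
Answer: $-72$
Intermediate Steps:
$v = 0$ ($v = 6 \cdot 0 = 0$)
$k{\left(p,O \right)} = 6$ ($k{\left(p,O \right)} = \left(-2\right) 0 + 6 = 0 + 6 = 6$)
$k{\left(-174,6 \left(1 + x\right) \right)} \left(-12\right) = 6 \left(-12\right) = -72$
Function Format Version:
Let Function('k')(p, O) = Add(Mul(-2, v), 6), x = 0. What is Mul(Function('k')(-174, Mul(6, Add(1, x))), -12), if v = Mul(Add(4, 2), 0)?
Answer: -72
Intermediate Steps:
v = 0 (v = Mul(6, 0) = 0)
Function('k')(p, O) = 6 (Function('k')(p, O) = Add(Mul(-2, 0), 6) = Add(0, 6) = 6)
Mul(Function('k')(-174, Mul(6, Add(1, x))), -12) = Mul(6, -12) = -72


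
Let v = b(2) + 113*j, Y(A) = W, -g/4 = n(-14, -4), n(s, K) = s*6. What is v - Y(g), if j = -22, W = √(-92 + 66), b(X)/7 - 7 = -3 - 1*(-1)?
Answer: -2451 - I*√26 ≈ -2451.0 - 5.099*I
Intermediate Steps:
n(s, K) = 6*s
g = 336 (g = -24*(-14) = -4*(-84) = 336)
b(X) = 35 (b(X) = 49 + 7*(-3 - 1*(-1)) = 49 + 7*(-3 + 1) = 49 + 7*(-2) = 49 - 14 = 35)
W = I*√26 (W = √(-26) = I*√26 ≈ 5.099*I)
Y(A) = I*√26
v = -2451 (v = 35 + 113*(-22) = 35 - 2486 = -2451)
v - Y(g) = -2451 - I*√26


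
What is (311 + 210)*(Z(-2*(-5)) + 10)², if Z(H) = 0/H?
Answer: 52100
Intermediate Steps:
Z(H) = 0
(311 + 210)*(Z(-2*(-5)) + 10)² = (311 + 210)*(0 + 10)² = 521*10² = 521*100 = 52100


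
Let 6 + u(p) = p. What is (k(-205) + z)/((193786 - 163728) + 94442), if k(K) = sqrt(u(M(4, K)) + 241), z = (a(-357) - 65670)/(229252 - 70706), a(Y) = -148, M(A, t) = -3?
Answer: -32909/9869488500 + sqrt(58)/62250 ≈ 0.00011901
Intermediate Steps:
u(p) = -6 + p
z = -32909/79273 (z = (-148 - 65670)/(229252 - 70706) = -65818/158546 = -65818*1/158546 = -32909/79273 ≈ -0.41513)
k(K) = 2*sqrt(58) (k(K) = sqrt((-6 - 3) + 241) = sqrt(-9 + 241) = sqrt(232) = 2*sqrt(58))
(k(-205) + z)/((193786 - 163728) + 94442) = (2*sqrt(58) - 32909/79273)/((193786 - 163728) + 94442) = (-32909/79273 + 2*sqrt(58))/(30058 + 94442) = (-32909/79273 + 2*sqrt(58))/124500 = (-32909/79273 + 2*sqrt(58))*(1/124500) = -32909/9869488500 + sqrt(58)/62250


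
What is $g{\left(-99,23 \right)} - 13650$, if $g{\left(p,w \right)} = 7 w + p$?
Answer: $-13588$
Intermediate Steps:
$g{\left(p,w \right)} = p + 7 w$
$g{\left(-99,23 \right)} - 13650 = \left(-99 + 7 \cdot 23\right) - 13650 = \left(-99 + 161\right) - 13650 = 62 - 13650 = -13588$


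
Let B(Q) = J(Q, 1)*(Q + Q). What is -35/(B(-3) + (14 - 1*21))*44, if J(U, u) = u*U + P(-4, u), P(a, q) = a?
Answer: -44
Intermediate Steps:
J(U, u) = -4 + U*u (J(U, u) = u*U - 4 = U*u - 4 = -4 + U*u)
B(Q) = 2*Q*(-4 + Q) (B(Q) = (-4 + Q*1)*(Q + Q) = (-4 + Q)*(2*Q) = 2*Q*(-4 + Q))
-35/(B(-3) + (14 - 1*21))*44 = -35/(2*(-3)*(-4 - 3) + (14 - 1*21))*44 = -35/(2*(-3)*(-7) + (14 - 21))*44 = -35/(42 - 7)*44 = -35/35*44 = -35*1/35*44 = -1*44 = -44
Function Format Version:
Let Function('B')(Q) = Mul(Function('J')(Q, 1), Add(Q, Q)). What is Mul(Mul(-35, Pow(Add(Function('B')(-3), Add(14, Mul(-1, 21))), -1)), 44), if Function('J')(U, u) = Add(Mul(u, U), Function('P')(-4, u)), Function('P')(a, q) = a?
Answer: -44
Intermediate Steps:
Function('J')(U, u) = Add(-4, Mul(U, u)) (Function('J')(U, u) = Add(Mul(u, U), -4) = Add(Mul(U, u), -4) = Add(-4, Mul(U, u)))
Function('B')(Q) = Mul(2, Q, Add(-4, Q)) (Function('B')(Q) = Mul(Add(-4, Mul(Q, 1)), Add(Q, Q)) = Mul(Add(-4, Q), Mul(2, Q)) = Mul(2, Q, Add(-4, Q)))
Mul(Mul(-35, Pow(Add(Function('B')(-3), Add(14, Mul(-1, 21))), -1)), 44) = Mul(Mul(-35, Pow(Add(Mul(2, -3, Add(-4, -3)), Add(14, Mul(-1, 21))), -1)), 44) = Mul(Mul(-35, Pow(Add(Mul(2, -3, -7), Add(14, -21)), -1)), 44) = Mul(Mul(-35, Pow(Add(42, -7), -1)), 44) = Mul(Mul(-35, Pow(35, -1)), 44) = Mul(Mul(-35, Rational(1, 35)), 44) = Mul(-1, 44) = -44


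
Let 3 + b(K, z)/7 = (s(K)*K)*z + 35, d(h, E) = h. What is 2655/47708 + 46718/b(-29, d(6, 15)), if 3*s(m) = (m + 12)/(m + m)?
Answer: 318443017/715620 ≈ 444.99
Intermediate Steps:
s(m) = (12 + m)/(6*m) (s(m) = ((m + 12)/(m + m))/3 = ((12 + m)/((2*m)))/3 = ((12 + m)*(1/(2*m)))/3 = ((12 + m)/(2*m))/3 = (12 + m)/(6*m))
b(K, z) = 224 + 7*z*(2 + K/6) (b(K, z) = -21 + 7*((((12 + K)/(6*K))*K)*z + 35) = -21 + 7*((2 + K/6)*z + 35) = -21 + 7*(z*(2 + K/6) + 35) = -21 + 7*(35 + z*(2 + K/6)) = -21 + (245 + 7*z*(2 + K/6)) = 224 + 7*z*(2 + K/6))
2655/47708 + 46718/b(-29, d(6, 15)) = 2655/47708 + 46718/(224 + (7/6)*6*(12 - 29)) = 2655*(1/47708) + 46718/(224 + (7/6)*6*(-17)) = 2655/47708 + 46718/(224 - 119) = 2655/47708 + 46718/105 = 2655/47708 + 46718*(1/105) = 2655/47708 + 6674/15 = 318443017/715620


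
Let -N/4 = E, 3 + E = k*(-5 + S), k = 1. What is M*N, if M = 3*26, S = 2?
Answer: 1872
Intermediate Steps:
E = -6 (E = -3 + 1*(-5 + 2) = -3 + 1*(-3) = -3 - 3 = -6)
M = 78
N = 24 (N = -4*(-6) = 24)
M*N = 78*24 = 1872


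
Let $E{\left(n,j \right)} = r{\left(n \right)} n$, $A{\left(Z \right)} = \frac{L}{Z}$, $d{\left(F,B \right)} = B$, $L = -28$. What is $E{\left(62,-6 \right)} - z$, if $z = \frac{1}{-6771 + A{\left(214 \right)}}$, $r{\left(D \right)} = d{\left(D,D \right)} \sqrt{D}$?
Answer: $\frac{107}{724511} + 3844 \sqrt{62} \approx 30268.0$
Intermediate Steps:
$A{\left(Z \right)} = - \frac{28}{Z}$
$r{\left(D \right)} = D^{\frac{3}{2}}$ ($r{\left(D \right)} = D \sqrt{D} = D^{\frac{3}{2}}$)
$z = - \frac{107}{724511}$ ($z = \frac{1}{-6771 - \frac{28}{214}} = \frac{1}{-6771 - \frac{14}{107}} = \frac{1}{- \frac{724511}{107}} = - \frac{107}{724511} \approx -0.00014769$)
$E{\left(n,j \right)} = n^{\frac{5}{2}}$ ($E{\left(n,j \right)} = n^{\frac{3}{2}} n = n^{\frac{5}{2}}$)
$E{\left(62,-6 \right)} - z = 62^{\frac{5}{2}} - - \frac{107}{724511} = 3844 \sqrt{62} + \frac{107}{724511} = \frac{107}{724511} + 3844 \sqrt{62}$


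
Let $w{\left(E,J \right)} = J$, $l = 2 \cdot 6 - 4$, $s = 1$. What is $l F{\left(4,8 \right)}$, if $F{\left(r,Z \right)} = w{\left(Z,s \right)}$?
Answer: $8$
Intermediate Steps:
$l = 8$ ($l = 12 + \left(-4 + 0\right) = 12 - 4 = 8$)
$F{\left(r,Z \right)} = 1$
$l F{\left(4,8 \right)} = 8 \cdot 1 = 8$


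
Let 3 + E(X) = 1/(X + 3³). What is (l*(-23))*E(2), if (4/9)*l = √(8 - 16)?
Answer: 8901*I*√2/29 ≈ 434.07*I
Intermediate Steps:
E(X) = -3 + 1/(27 + X) (E(X) = -3 + 1/(X + 3³) = -3 + 1/(X + 27) = -3 + 1/(27 + X))
l = 9*I*√2/2 (l = 9*√(8 - 16)/4 = 9*√(-8)/4 = 9*(2*I*√2)/4 = 9*I*√2/2 ≈ 6.364*I)
(l*(-23))*E(2) = ((9*I*√2/2)*(-23))*((-80 - 3*2)/(27 + 2)) = (-207*I*√2/2)*((-80 - 6)/29) = (-207*I*√2/2)*((1/29)*(-86)) = -207*I*√2/2*(-86/29) = 8901*I*√2/29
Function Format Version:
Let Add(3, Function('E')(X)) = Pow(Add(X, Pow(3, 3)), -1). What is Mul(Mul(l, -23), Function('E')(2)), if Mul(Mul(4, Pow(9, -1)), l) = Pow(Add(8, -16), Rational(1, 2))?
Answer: Mul(Rational(8901, 29), I, Pow(2, Rational(1, 2))) ≈ Mul(434.07, I)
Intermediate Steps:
Function('E')(X) = Add(-3, Pow(Add(27, X), -1)) (Function('E')(X) = Add(-3, Pow(Add(X, Pow(3, 3)), -1)) = Add(-3, Pow(Add(X, 27), -1)) = Add(-3, Pow(Add(27, X), -1)))
l = Mul(Rational(9, 2), I, Pow(2, Rational(1, 2))) (l = Mul(Rational(9, 4), Pow(Add(8, -16), Rational(1, 2))) = Mul(Rational(9, 4), Pow(-8, Rational(1, 2))) = Mul(Rational(9, 4), Mul(2, I, Pow(2, Rational(1, 2)))) = Mul(Rational(9, 2), I, Pow(2, Rational(1, 2))) ≈ Mul(6.3640, I))
Mul(Mul(l, -23), Function('E')(2)) = Mul(Mul(Mul(Rational(9, 2), I, Pow(2, Rational(1, 2))), -23), Mul(Pow(Add(27, 2), -1), Add(-80, Mul(-3, 2)))) = Mul(Mul(Rational(-207, 2), I, Pow(2, Rational(1, 2))), Mul(Pow(29, -1), Add(-80, -6))) = Mul(Mul(Rational(-207, 2), I, Pow(2, Rational(1, 2))), Mul(Rational(1, 29), -86)) = Mul(Mul(Rational(-207, 2), I, Pow(2, Rational(1, 2))), Rational(-86, 29)) = Mul(Rational(8901, 29), I, Pow(2, Rational(1, 2)))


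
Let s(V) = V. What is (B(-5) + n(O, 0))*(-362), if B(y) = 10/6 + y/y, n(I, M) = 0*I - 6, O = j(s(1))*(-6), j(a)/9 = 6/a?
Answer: 3620/3 ≈ 1206.7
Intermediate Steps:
j(a) = 54/a (j(a) = 9*(6/a) = 54/a)
O = -324 (O = (54/1)*(-6) = (54*1)*(-6) = 54*(-6) = -324)
n(I, M) = -6 (n(I, M) = 0 - 6 = -6)
B(y) = 8/3 (B(y) = 10*(⅙) + 1 = 5/3 + 1 = 8/3)
(B(-5) + n(O, 0))*(-362) = (8/3 - 6)*(-362) = -10/3*(-362) = 3620/3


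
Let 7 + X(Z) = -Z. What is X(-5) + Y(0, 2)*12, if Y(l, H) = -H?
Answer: -26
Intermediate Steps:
X(Z) = -7 - Z
X(-5) + Y(0, 2)*12 = (-7 - 1*(-5)) - 1*2*12 = (-7 + 5) - 2*12 = -2 - 24 = -26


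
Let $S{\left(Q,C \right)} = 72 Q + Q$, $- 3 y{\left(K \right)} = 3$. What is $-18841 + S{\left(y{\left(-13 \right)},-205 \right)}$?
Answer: $-18914$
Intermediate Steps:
$y{\left(K \right)} = -1$ ($y{\left(K \right)} = \left(- \frac{1}{3}\right) 3 = -1$)
$S{\left(Q,C \right)} = 73 Q$
$-18841 + S{\left(y{\left(-13 \right)},-205 \right)} = -18841 + 73 \left(-1\right) = -18841 - 73 = -18914$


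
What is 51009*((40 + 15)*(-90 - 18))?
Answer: -302993460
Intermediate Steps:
51009*((40 + 15)*(-90 - 18)) = 51009*(55*(-108)) = 51009*(-5940) = -302993460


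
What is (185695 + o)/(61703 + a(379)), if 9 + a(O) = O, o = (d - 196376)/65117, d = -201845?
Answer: 1099227554/367455231 ≈ 2.9915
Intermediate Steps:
o = -398221/65117 (o = (-201845 - 196376)/65117 = -398221*1/65117 = -398221/65117 ≈ -6.1155)
a(O) = -9 + O
(185695 + o)/(61703 + a(379)) = (185695 - 398221/65117)/(61703 + (-9 + 379)) = 12091503094/(65117*(61703 + 370)) = (12091503094/65117)/62073 = (12091503094/65117)*(1/62073) = 1099227554/367455231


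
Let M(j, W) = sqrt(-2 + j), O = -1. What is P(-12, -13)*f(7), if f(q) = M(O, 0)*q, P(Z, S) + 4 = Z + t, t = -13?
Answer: -203*I*sqrt(3) ≈ -351.61*I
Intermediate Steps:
P(Z, S) = -17 + Z (P(Z, S) = -4 + (Z - 13) = -4 + (-13 + Z) = -17 + Z)
f(q) = I*q*sqrt(3) (f(q) = sqrt(-2 - 1)*q = sqrt(-3)*q = (I*sqrt(3))*q = I*q*sqrt(3))
P(-12, -13)*f(7) = (-17 - 12)*(I*7*sqrt(3)) = -203*I*sqrt(3)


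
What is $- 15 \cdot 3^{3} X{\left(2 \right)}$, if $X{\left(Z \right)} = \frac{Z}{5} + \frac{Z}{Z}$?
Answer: $-567$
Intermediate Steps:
$X{\left(Z \right)} = 1 + \frac{Z}{5}$ ($X{\left(Z \right)} = Z \frac{1}{5} + 1 = \frac{Z}{5} + 1 = 1 + \frac{Z}{5}$)
$- 15 \cdot 3^{3} X{\left(2 \right)} = - 15 \cdot 3^{3} \left(1 + \frac{1}{5} \cdot 2\right) = \left(-15\right) 27 \left(1 + \frac{2}{5}\right) = \left(-405\right) \frac{7}{5} = -567$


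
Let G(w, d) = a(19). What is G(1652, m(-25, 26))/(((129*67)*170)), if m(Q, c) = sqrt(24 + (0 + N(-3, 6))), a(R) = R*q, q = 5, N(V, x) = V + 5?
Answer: 19/293862 ≈ 6.4656e-5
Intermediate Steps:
N(V, x) = 5 + V
a(R) = 5*R (a(R) = R*5 = 5*R)
m(Q, c) = sqrt(26) (m(Q, c) = sqrt(24 + (0 + (5 - 3))) = sqrt(24 + (0 + 2)) = sqrt(24 + 2) = sqrt(26))
G(w, d) = 95 (G(w, d) = 5*19 = 95)
G(1652, m(-25, 26))/(((129*67)*170)) = 95/(((129*67)*170)) = 95/((8643*170)) = 95/1469310 = 95*(1/1469310) = 19/293862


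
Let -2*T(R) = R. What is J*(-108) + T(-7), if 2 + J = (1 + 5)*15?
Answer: -19001/2 ≈ -9500.5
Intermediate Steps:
T(R) = -R/2
J = 88 (J = -2 + (1 + 5)*15 = -2 + 6*15 = -2 + 90 = 88)
J*(-108) + T(-7) = 88*(-108) - 1/2*(-7) = -9504 + 7/2 = -19001/2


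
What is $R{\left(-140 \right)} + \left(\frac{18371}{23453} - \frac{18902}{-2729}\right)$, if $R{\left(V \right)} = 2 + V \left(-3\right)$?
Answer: $\frac{27502809079}{64003237} \approx 429.71$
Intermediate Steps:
$R{\left(V \right)} = 2 - 3 V$
$R{\left(-140 \right)} + \left(\frac{18371}{23453} - \frac{18902}{-2729}\right) = \left(2 - -420\right) + \left(\frac{18371}{23453} - \frac{18902}{-2729}\right) = \left(2 + 420\right) + \left(18371 \cdot \frac{1}{23453} - - \frac{18902}{2729}\right) = 422 + \left(\frac{18371}{23453} + \frac{18902}{2729}\right) = 422 + \frac{493443065}{64003237} = \frac{27502809079}{64003237}$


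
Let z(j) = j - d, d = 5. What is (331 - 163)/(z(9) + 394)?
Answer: 84/199 ≈ 0.42211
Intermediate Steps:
z(j) = -5 + j (z(j) = j - 1*5 = j - 5 = -5 + j)
(331 - 163)/(z(9) + 394) = (331 - 163)/((-5 + 9) + 394) = 168/(4 + 394) = 168/398 = 168*(1/398) = 84/199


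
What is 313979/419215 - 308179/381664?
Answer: -9358778429/159999273760 ≈ -0.058493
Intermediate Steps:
313979/419215 - 308179/381664 = -9358778429/159999273760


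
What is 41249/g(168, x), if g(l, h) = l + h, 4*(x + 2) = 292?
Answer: 41249/239 ≈ 172.59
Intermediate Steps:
x = 71 (x = -2 + (¼)*292 = -2 + 73 = 71)
g(l, h) = h + l
41249/g(168, x) = 41249/(71 + 168) = 41249/239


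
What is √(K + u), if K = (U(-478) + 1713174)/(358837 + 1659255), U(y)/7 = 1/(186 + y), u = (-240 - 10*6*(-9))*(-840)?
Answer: I*√5469236703234444304621/147320716 ≈ 502.0*I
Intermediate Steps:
u = -252000 (u = (-240 - 60*(-9))*(-840) = (-240 + 540)*(-840) = 300*(-840) = -252000)
U(y) = 7/(186 + y)
K = 500246801/589282864 (K = (7/(186 - 478) + 1713174)/(358837 + 1659255) = (7/(-292) + 1713174)/2018092 = (7*(-1/292) + 1713174)*(1/2018092) = (-7/292 + 1713174)*(1/2018092) = (500246801/292)*(1/2018092) = 500246801/589282864 ≈ 0.84891)
√(K + u) = √(500246801/589282864 - 252000) = √(-148498781481199/589282864) = I*√5469236703234444304621/147320716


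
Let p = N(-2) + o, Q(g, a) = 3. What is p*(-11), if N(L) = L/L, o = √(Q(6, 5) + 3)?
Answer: -11 - 11*√6 ≈ -37.944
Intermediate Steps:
o = √6 (o = √(3 + 3) = √6 ≈ 2.4495)
N(L) = 1
p = 1 + √6 ≈ 3.4495
p*(-11) = (1 + √6)*(-11) = -11 - 11*√6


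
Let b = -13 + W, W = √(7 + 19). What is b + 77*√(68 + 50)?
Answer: -13 + √26 + 77*√118 ≈ 828.53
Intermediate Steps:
W = √26 ≈ 5.0990
b = -13 + √26 ≈ -7.9010
b + 77*√(68 + 50) = (-13 + √26) + 77*√(68 + 50) = (-13 + √26) + 77*√118 = -13 + √26 + 77*√118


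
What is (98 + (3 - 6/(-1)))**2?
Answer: 11449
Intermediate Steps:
(98 + (3 - 6/(-1)))**2 = (98 + (3 - 1*(-6)))**2 = (98 + (3 + 6))**2 = (98 + 9)**2 = 107**2 = 11449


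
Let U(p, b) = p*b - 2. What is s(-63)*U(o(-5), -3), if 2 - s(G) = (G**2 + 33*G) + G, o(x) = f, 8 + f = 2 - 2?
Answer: -40150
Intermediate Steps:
f = -8 (f = -8 + (2 - 2) = -8 + 0 = -8)
o(x) = -8
s(G) = 2 - G**2 - 34*G (s(G) = 2 - ((G**2 + 33*G) + G) = 2 - (G**2 + 34*G) = 2 + (-G**2 - 34*G) = 2 - G**2 - 34*G)
U(p, b) = -2 + b*p (U(p, b) = b*p - 2 = -2 + b*p)
s(-63)*U(o(-5), -3) = (2 - 1*(-63)**2 - 34*(-63))*(-2 - 3*(-8)) = (2 - 1*3969 + 2142)*(-2 + 24) = (2 - 3969 + 2142)*22 = -1825*22 = -40150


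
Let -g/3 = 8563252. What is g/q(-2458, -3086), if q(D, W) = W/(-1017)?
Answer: -13063240926/1543 ≈ -8.4661e+6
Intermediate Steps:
q(D, W) = -W/1017 (q(D, W) = W*(-1/1017) = -W/1017)
g = -25689756 (g = -3*8563252 = -25689756)
g/q(-2458, -3086) = -25689756/((-1/1017*(-3086))) = -25689756/3086/1017 = -25689756*1017/3086 = -13063240926/1543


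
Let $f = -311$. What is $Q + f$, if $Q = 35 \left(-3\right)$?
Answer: $-416$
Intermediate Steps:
$Q = -105$
$Q + f = -105 - 311 = -416$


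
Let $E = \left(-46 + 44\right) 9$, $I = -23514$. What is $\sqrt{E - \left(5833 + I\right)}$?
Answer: $\sqrt{17663} \approx 132.9$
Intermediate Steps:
$E = -18$ ($E = \left(-2\right) 9 = -18$)
$\sqrt{E - \left(5833 + I\right)} = \sqrt{-18 - -17681} = \sqrt{-18 + \left(-5833 + 23514\right)} = \sqrt{-18 + 17681} = \sqrt{17663}$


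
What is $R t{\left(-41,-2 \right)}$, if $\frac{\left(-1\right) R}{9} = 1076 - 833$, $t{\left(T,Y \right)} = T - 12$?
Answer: $115911$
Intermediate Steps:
$t{\left(T,Y \right)} = -12 + T$ ($t{\left(T,Y \right)} = T - 12 = -12 + T$)
$R = -2187$ ($R = - 9 \left(1076 - 833\right) = \left(-9\right) 243 = -2187$)
$R t{\left(-41,-2 \right)} = - 2187 \left(-12 - 41\right) = \left(-2187\right) \left(-53\right) = 115911$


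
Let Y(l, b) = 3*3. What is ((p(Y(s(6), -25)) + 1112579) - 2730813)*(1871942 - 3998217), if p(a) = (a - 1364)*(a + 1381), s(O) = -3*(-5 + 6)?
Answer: 7445543147100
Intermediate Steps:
s(O) = -3 (s(O) = -3*1 = -3)
Y(l, b) = 9
p(a) = (-1364 + a)*(1381 + a)
((p(Y(s(6), -25)) + 1112579) - 2730813)*(1871942 - 3998217) = (((-1883684 + 9² + 17*9) + 1112579) - 2730813)*(1871942 - 3998217) = (((-1883684 + 81 + 153) + 1112579) - 2730813)*(-2126275) = ((-1883450 + 1112579) - 2730813)*(-2126275) = (-770871 - 2730813)*(-2126275) = -3501684*(-2126275) = 7445543147100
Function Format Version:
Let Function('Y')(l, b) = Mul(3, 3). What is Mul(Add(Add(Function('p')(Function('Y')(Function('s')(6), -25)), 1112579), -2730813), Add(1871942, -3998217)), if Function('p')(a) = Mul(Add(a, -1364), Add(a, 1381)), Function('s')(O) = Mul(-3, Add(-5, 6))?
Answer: 7445543147100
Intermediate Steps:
Function('s')(O) = -3 (Function('s')(O) = Mul(-3, 1) = -3)
Function('Y')(l, b) = 9
Function('p')(a) = Mul(Add(-1364, a), Add(1381, a))
Mul(Add(Add(Function('p')(Function('Y')(Function('s')(6), -25)), 1112579), -2730813), Add(1871942, -3998217)) = Mul(Add(Add(Add(-1883684, Pow(9, 2), Mul(17, 9)), 1112579), -2730813), Add(1871942, -3998217)) = Mul(Add(Add(Add(-1883684, 81, 153), 1112579), -2730813), -2126275) = Mul(Add(Add(-1883450, 1112579), -2730813), -2126275) = Mul(Add(-770871, -2730813), -2126275) = Mul(-3501684, -2126275) = 7445543147100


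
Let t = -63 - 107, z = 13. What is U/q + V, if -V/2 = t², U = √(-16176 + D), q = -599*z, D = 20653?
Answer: -57800 - 11*√37/7787 ≈ -57800.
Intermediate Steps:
q = -7787 (q = -599*13 = -7787)
U = 11*√37 (U = √(-16176 + 20653) = √4477 = 11*√37 ≈ 66.910)
t = -170
V = -57800 (V = -2*(-170)² = -2*28900 = -57800)
U/q + V = (11*√37)/(-7787) - 57800 = (11*√37)*(-1/7787) - 57800 = -11*√37/7787 - 57800 = -57800 - 11*√37/7787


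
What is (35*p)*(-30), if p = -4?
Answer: 4200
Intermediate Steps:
(35*p)*(-30) = (35*(-4))*(-30) = -140*(-30) = 4200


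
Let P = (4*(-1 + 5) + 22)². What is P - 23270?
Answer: -21826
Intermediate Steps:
P = 1444 (P = (4*4 + 22)² = (16 + 22)² = 38² = 1444)
P - 23270 = 1444 - 23270 = -21826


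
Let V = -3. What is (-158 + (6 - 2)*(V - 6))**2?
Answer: 37636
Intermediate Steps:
(-158 + (6 - 2)*(V - 6))**2 = (-158 + (6 - 2)*(-3 - 6))**2 = (-158 + 4*(-9))**2 = (-158 - 36)**2 = (-194)**2 = 37636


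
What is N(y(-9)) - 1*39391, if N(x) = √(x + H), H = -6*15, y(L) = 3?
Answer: -39391 + I*√87 ≈ -39391.0 + 9.3274*I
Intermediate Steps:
H = -90
N(x) = √(-90 + x) (N(x) = √(x - 90) = √(-90 + x))
N(y(-9)) - 1*39391 = √(-90 + 3) - 1*39391 = √(-87) - 39391 = I*√87 - 39391 = -39391 + I*√87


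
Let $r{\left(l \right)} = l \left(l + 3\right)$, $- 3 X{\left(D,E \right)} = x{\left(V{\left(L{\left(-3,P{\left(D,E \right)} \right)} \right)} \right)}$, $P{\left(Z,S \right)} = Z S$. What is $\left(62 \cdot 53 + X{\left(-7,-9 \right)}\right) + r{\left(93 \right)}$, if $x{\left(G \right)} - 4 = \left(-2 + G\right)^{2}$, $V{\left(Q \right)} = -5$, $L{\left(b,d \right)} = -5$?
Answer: $\frac{36589}{3} \approx 12196.0$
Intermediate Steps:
$P{\left(Z,S \right)} = S Z$
$x{\left(G \right)} = 4 + \left(-2 + G\right)^{2}$
$X{\left(D,E \right)} = - \frac{53}{3}$ ($X{\left(D,E \right)} = - \frac{4 + \left(-2 - 5\right)^{2}}{3} = - \frac{4 + \left(-7\right)^{2}}{3} = - \frac{4 + 49}{3} = \left(- \frac{1}{3}\right) 53 = - \frac{53}{3}$)
$r{\left(l \right)} = l \left(3 + l\right)$
$\left(62 \cdot 53 + X{\left(-7,-9 \right)}\right) + r{\left(93 \right)} = \left(62 \cdot 53 - \frac{53}{3}\right) + 93 \left(3 + 93\right) = \left(3286 - \frac{53}{3}\right) + 93 \cdot 96 = \frac{9805}{3} + 8928 = \frac{36589}{3}$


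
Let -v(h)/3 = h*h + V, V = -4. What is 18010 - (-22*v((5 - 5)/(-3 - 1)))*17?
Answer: 22498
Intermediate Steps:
v(h) = 12 - 3*h² (v(h) = -3*(h*h - 4) = -3*(h² - 4) = -3*(-4 + h²) = 12 - 3*h²)
18010 - (-22*v((5 - 5)/(-3 - 1)))*17 = 18010 - (-22*(12 - 3*(5 - 5)²/(-3 - 1)²))*17 = 18010 - (-22*(12 - 3*(0/(-4))²))*17 = 18010 - (-22*(12 - 3*(0*(-¼))²))*17 = 18010 - (-22*(12 - 3*0²))*17 = 18010 - (-22*(12 - 3*0))*17 = 18010 - (-22*(12 + 0))*17 = 18010 - (-22*12)*17 = 18010 - (-264)*17 = 18010 - 1*(-4488) = 18010 + 4488 = 22498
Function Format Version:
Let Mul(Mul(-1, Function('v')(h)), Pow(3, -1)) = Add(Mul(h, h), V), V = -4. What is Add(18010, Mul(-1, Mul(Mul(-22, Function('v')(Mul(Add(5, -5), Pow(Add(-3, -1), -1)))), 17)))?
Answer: 22498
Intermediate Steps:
Function('v')(h) = Add(12, Mul(-3, Pow(h, 2))) (Function('v')(h) = Mul(-3, Add(Mul(h, h), -4)) = Mul(-3, Add(Pow(h, 2), -4)) = Mul(-3, Add(-4, Pow(h, 2))) = Add(12, Mul(-3, Pow(h, 2))))
Add(18010, Mul(-1, Mul(Mul(-22, Function('v')(Mul(Add(5, -5), Pow(Add(-3, -1), -1)))), 17))) = Add(18010, Mul(-1, Mul(Mul(-22, Add(12, Mul(-3, Pow(Mul(Add(5, -5), Pow(Add(-3, -1), -1)), 2)))), 17))) = Add(18010, Mul(-1, Mul(Mul(-22, Add(12, Mul(-3, Pow(Mul(0, Pow(-4, -1)), 2)))), 17))) = Add(18010, Mul(-1, Mul(Mul(-22, Add(12, Mul(-3, Pow(Mul(0, Rational(-1, 4)), 2)))), 17))) = Add(18010, Mul(-1, Mul(Mul(-22, Add(12, Mul(-3, Pow(0, 2)))), 17))) = Add(18010, Mul(-1, Mul(Mul(-22, Add(12, Mul(-3, 0))), 17))) = Add(18010, Mul(-1, Mul(Mul(-22, Add(12, 0)), 17))) = Add(18010, Mul(-1, Mul(Mul(-22, 12), 17))) = Add(18010, Mul(-1, Mul(-264, 17))) = Add(18010, Mul(-1, -4488)) = Add(18010, 4488) = 22498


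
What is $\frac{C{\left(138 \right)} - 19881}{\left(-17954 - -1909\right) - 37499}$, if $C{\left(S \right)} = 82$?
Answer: $\frac{19799}{53544} \approx 0.36977$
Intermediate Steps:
$\frac{C{\left(138 \right)} - 19881}{\left(-17954 - -1909\right) - 37499} = \frac{82 - 19881}{\left(-17954 - -1909\right) - 37499} = - \frac{19799}{\left(-17954 + 1909\right) - 37499} = - \frac{19799}{-16045 - 37499} = - \frac{19799}{-53544} = \left(-19799\right) \left(- \frac{1}{53544}\right) = \frac{19799}{53544}$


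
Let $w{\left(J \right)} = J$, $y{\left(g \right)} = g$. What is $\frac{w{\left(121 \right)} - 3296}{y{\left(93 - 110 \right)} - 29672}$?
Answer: $\frac{3175}{29689} \approx 0.10694$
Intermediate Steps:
$\frac{w{\left(121 \right)} - 3296}{y{\left(93 - 110 \right)} - 29672} = \frac{121 - 3296}{\left(93 - 110\right) - 29672} = - \frac{3175}{-17 - 29672} = - \frac{3175}{-29689} = \left(-3175\right) \left(- \frac{1}{29689}\right) = \frac{3175}{29689}$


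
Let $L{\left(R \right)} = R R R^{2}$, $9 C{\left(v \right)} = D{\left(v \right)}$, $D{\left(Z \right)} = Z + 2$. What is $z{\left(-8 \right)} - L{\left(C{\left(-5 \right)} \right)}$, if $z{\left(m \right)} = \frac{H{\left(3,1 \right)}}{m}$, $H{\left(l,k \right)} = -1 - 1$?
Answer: $\frac{77}{324} \approx 0.23765$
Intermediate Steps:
$H{\left(l,k \right)} = -2$
$D{\left(Z \right)} = 2 + Z$
$C{\left(v \right)} = \frac{2}{9} + \frac{v}{9}$ ($C{\left(v \right)} = \frac{2 + v}{9} = \frac{2}{9} + \frac{v}{9}$)
$z{\left(m \right)} = - \frac{2}{m}$
$L{\left(R \right)} = R^{4}$ ($L{\left(R \right)} = R^{2} R^{2} = R^{4}$)
$z{\left(-8 \right)} - L{\left(C{\left(-5 \right)} \right)} = - \frac{2}{-8} - \left(\frac{2}{9} + \frac{1}{9} \left(-5\right)\right)^{4} = \left(-2\right) \left(- \frac{1}{8}\right) - \left(\frac{2}{9} - \frac{5}{9}\right)^{4} = \frac{1}{4} - \left(- \frac{1}{3}\right)^{4} = \frac{1}{4} - \frac{1}{81} = \frac{77}{324}$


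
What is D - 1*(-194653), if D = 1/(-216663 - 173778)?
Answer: 76000511972/390441 ≈ 1.9465e+5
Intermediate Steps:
D = -1/390441 (D = 1/(-390441) = -1/390441 ≈ -2.5612e-6)
D - 1*(-194653) = -1/390441 - 1*(-194653) = -1/390441 + 194653 = 76000511972/390441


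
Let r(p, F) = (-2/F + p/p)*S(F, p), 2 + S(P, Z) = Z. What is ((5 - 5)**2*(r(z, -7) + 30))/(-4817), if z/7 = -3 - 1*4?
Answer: 0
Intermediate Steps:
z = -49 (z = 7*(-3 - 1*4) = 7*(-3 - 4) = 7*(-7) = -49)
S(P, Z) = -2 + Z
r(p, F) = (1 - 2/F)*(-2 + p) (r(p, F) = (-2/F + p/p)*(-2 + p) = (-2/F + 1)*(-2 + p) = (1 - 2/F)*(-2 + p))
((5 - 5)**2*(r(z, -7) + 30))/(-4817) = ((5 - 5)**2*((-2 - 7)*(-2 - 49)/(-7) + 30))/(-4817) = (0**2*(-1/7*(-9)*(-51) + 30))*(-1/4817) = (0*(-459/7 + 30))*(-1/4817) = (0*(-249/7))*(-1/4817) = 0*(-1/4817) = 0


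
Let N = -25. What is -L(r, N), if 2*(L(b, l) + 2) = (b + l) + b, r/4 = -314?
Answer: 2541/2 ≈ 1270.5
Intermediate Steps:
r = -1256 (r = 4*(-314) = -1256)
L(b, l) = -2 + b + l/2 (L(b, l) = -2 + ((b + l) + b)/2 = -2 + (l + 2*b)/2 = -2 + (b + l/2) = -2 + b + l/2)
-L(r, N) = -(-2 - 1256 + (½)*(-25)) = -(-2 - 1256 - 25/2) = -1*(-2541/2) = 2541/2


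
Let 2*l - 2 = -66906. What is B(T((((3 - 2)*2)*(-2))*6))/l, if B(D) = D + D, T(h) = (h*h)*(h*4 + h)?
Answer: 34560/8363 ≈ 4.1325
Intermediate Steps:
l = -33452 (l = 1 + (1/2)*(-66906) = 1 - 33453 = -33452)
T(h) = 5*h**3 (T(h) = h**2*(4*h + h) = h**2*(5*h) = 5*h**3)
B(D) = 2*D
B(T((((3 - 2)*2)*(-2))*6))/l = (2*(5*((((3 - 2)*2)*(-2))*6)**3))/(-33452) = (2*(5*(((1*2)*(-2))*6)**3))*(-1/33452) = (2*(5*((2*(-2))*6)**3))*(-1/33452) = (2*(5*(-4*6)**3))*(-1/33452) = (2*(5*(-24)**3))*(-1/33452) = (2*(5*(-13824)))*(-1/33452) = (2*(-69120))*(-1/33452) = -138240*(-1/33452) = 34560/8363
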